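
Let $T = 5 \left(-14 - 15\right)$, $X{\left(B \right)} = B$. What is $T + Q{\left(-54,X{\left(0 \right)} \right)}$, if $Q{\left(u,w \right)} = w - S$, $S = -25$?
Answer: $-120$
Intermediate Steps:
$Q{\left(u,w \right)} = 25 + w$ ($Q{\left(u,w \right)} = w - -25 = w + 25 = 25 + w$)
$T = -145$ ($T = 5 \left(-29\right) = -145$)
$T + Q{\left(-54,X{\left(0 \right)} \right)} = -145 + \left(25 + 0\right) = -145 + 25 = -120$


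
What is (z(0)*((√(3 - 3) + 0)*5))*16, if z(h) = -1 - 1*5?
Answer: 0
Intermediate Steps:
z(h) = -6 (z(h) = -1 - 5 = -6)
(z(0)*((√(3 - 3) + 0)*5))*16 = -6*(√(3 - 3) + 0)*5*16 = -6*(√0 + 0)*5*16 = -6*(0 + 0)*5*16 = -0*5*16 = -6*0*16 = 0*16 = 0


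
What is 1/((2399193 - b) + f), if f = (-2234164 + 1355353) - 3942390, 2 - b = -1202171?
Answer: -1/3624181 ≈ -2.7592e-7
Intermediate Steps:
b = 1202173 (b = 2 - 1*(-1202171) = 2 + 1202171 = 1202173)
f = -4821201 (f = -878811 - 3942390 = -4821201)
1/((2399193 - b) + f) = 1/((2399193 - 1*1202173) - 4821201) = 1/((2399193 - 1202173) - 4821201) = 1/(1197020 - 4821201) = 1/(-3624181) = -1/3624181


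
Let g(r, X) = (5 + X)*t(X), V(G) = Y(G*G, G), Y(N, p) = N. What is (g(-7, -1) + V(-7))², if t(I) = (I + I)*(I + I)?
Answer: 4225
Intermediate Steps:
V(G) = G² (V(G) = G*G = G²)
t(I) = 4*I² (t(I) = (2*I)*(2*I) = 4*I²)
g(r, X) = 4*X²*(5 + X) (g(r, X) = (5 + X)*(4*X²) = 4*X²*(5 + X))
(g(-7, -1) + V(-7))² = (4*(-1)²*(5 - 1) + (-7)²)² = (4*1*4 + 49)² = (16 + 49)² = 65² = 4225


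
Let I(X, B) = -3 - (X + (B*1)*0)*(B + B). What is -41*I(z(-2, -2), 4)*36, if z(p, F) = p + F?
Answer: -42804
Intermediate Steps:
z(p, F) = F + p
I(X, B) = -3 - 2*B*X (I(X, B) = -3 - (X + B*0)*2*B = -3 - (X + 0)*2*B = -3 - X*2*B = -3 - 2*B*X)
-41*I(z(-2, -2), 4)*36 = -41*(-3 - 2*4*(-2 - 2))*36 = -41*(-3 - 2*4*(-4))*36 = -41*(-3 + 32)*36 = -41*29*36 = -1189*36 = -42804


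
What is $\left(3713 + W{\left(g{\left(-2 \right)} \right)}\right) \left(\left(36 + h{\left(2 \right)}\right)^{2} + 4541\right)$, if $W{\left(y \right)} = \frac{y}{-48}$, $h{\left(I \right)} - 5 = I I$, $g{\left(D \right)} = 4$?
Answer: $\frac{146274065}{6} \approx 2.4379 \cdot 10^{7}$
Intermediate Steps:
$h{\left(I \right)} = 5 + I^{2}$ ($h{\left(I \right)} = 5 + I I = 5 + I^{2}$)
$W{\left(y \right)} = - \frac{y}{48}$ ($W{\left(y \right)} = y \left(- \frac{1}{48}\right) = - \frac{y}{48}$)
$\left(3713 + W{\left(g{\left(-2 \right)} \right)}\right) \left(\left(36 + h{\left(2 \right)}\right)^{2} + 4541\right) = \left(3713 - \frac{1}{12}\right) \left(\left(36 + \left(5 + 2^{2}\right)\right)^{2} + 4541\right) = \left(3713 - \frac{1}{12}\right) \left(\left(36 + \left(5 + 4\right)\right)^{2} + 4541\right) = \frac{44555 \left(\left(36 + 9\right)^{2} + 4541\right)}{12} = \frac{44555 \left(45^{2} + 4541\right)}{12} = \frac{44555 \left(2025 + 4541\right)}{12} = \frac{44555}{12} \cdot 6566 = \frac{146274065}{6}$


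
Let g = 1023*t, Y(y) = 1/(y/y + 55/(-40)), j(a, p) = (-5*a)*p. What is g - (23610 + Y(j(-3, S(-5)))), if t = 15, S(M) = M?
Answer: -24787/3 ≈ -8262.3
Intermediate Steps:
j(a, p) = -5*a*p
Y(y) = -8/3 (Y(y) = 1/(1 + 55*(-1/40)) = 1/(1 - 11/8) = 1/(-3/8) = -8/3)
g = 15345 (g = 1023*15 = 15345)
g - (23610 + Y(j(-3, S(-5)))) = 15345 - (23610 - 8/3) = 15345 - 1*70822/3 = 15345 - 70822/3 = -24787/3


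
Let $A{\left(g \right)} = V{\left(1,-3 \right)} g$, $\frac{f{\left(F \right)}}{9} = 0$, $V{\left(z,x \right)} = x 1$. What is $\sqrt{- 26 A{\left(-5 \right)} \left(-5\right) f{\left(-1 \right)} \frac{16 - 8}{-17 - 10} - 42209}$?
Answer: $i \sqrt{42209} \approx 205.45 i$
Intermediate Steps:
$V{\left(z,x \right)} = x$
$f{\left(F \right)} = 0$ ($f{\left(F \right)} = 9 \cdot 0 = 0$)
$A{\left(g \right)} = - 3 g$
$\sqrt{- 26 A{\left(-5 \right)} \left(-5\right) f{\left(-1 \right)} \frac{16 - 8}{-17 - 10} - 42209} = \sqrt{- 26 \left(-3\right) \left(-5\right) \left(-5\right) 0 \frac{16 - 8}{-17 - 10} - 42209} = \sqrt{- 26 \cdot 15 \left(-5\right) 0 \frac{8}{-27} - 42209} = \sqrt{- 26 \left(\left(-75\right) 0\right) 8 \left(- \frac{1}{27}\right) - 42209} = \sqrt{\left(-26\right) 0 \left(- \frac{8}{27}\right) - 42209} = \sqrt{0 \left(- \frac{8}{27}\right) - 42209} = \sqrt{0 - 42209} = \sqrt{-42209} = i \sqrt{42209}$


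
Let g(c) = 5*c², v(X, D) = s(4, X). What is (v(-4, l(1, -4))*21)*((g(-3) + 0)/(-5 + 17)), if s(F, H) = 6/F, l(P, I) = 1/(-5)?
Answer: 945/8 ≈ 118.13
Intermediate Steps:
l(P, I) = -⅕
v(X, D) = 3/2 (v(X, D) = 6/4 = 6*(¼) = 3/2)
(v(-4, l(1, -4))*21)*((g(-3) + 0)/(-5 + 17)) = ((3/2)*21)*((5*(-3)² + 0)/(-5 + 17)) = 63*((5*9 + 0)/12)/2 = 63*((45 + 0)*(1/12))/2 = 63*(45*(1/12))/2 = (63/2)*(15/4) = 945/8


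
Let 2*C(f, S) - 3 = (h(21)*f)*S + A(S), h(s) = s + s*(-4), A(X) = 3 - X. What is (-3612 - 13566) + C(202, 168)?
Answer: -1086243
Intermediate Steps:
h(s) = -3*s (h(s) = s - 4*s = -3*s)
C(f, S) = 3 - S/2 - 63*S*f/2 (C(f, S) = 3/2 + (((-3*21)*f)*S + (3 - S))/2 = 3/2 + ((-63*f)*S + (3 - S))/2 = 3/2 + (-63*S*f + (3 - S))/2 = 3/2 + (3 - S - 63*S*f)/2 = 3/2 + (3/2 - S/2 - 63*S*f/2) = 3 - S/2 - 63*S*f/2)
(-3612 - 13566) + C(202, 168) = (-3612 - 13566) + (3 - ½*168 - 63/2*168*202) = -17178 + (3 - 84 - 1068984) = -17178 - 1069065 = -1086243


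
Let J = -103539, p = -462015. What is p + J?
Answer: -565554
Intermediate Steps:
p + J = -462015 - 103539 = -565554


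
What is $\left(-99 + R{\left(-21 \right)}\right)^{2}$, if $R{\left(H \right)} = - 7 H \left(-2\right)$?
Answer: $154449$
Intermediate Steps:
$R{\left(H \right)} = 14 H$ ($R{\left(H \right)} = - 7 \left(- 2 H\right) = 14 H$)
$\left(-99 + R{\left(-21 \right)}\right)^{2} = \left(-99 + 14 \left(-21\right)\right)^{2} = \left(-99 - 294\right)^{2} = \left(-393\right)^{2} = 154449$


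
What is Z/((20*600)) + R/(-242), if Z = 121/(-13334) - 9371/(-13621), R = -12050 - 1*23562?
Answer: 12935879788028511/87905248376000 ≈ 147.16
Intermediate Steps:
R = -35612 (R = -12050 - 23562 = -35612)
Z = 123304773/181622414 (Z = 121*(-1/13334) - 9371*(-1/13621) = -121/13334 + 9371/13621 = 123304773/181622414 ≈ 0.67891)
Z/((20*600)) + R/(-242) = 123304773/(181622414*((20*600))) - 35612/(-242) = (123304773/181622414)/12000 - 35612*(-1/242) = (123304773/181622414)*(1/12000) + 17806/121 = 41101591/726489656000 + 17806/121 = 12935879788028511/87905248376000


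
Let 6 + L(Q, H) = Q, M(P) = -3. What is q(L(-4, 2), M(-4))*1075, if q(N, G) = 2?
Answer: 2150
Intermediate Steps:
L(Q, H) = -6 + Q
q(L(-4, 2), M(-4))*1075 = 2*1075 = 2150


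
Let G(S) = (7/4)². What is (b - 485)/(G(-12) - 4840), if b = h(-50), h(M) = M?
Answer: 8560/77391 ≈ 0.11061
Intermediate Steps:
G(S) = 49/16 (G(S) = (7*(¼))² = (7/4)² = 49/16)
b = -50
(b - 485)/(G(-12) - 4840) = (-50 - 485)/(49/16 - 4840) = -535/(-77391/16) = -535*(-16/77391) = 8560/77391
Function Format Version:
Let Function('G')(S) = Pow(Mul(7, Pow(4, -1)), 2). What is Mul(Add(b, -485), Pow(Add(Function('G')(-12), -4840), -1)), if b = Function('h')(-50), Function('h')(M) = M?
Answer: Rational(8560, 77391) ≈ 0.11061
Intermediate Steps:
Function('G')(S) = Rational(49, 16) (Function('G')(S) = Pow(Mul(7, Rational(1, 4)), 2) = Pow(Rational(7, 4), 2) = Rational(49, 16))
b = -50
Mul(Add(b, -485), Pow(Add(Function('G')(-12), -4840), -1)) = Mul(Add(-50, -485), Pow(Add(Rational(49, 16), -4840), -1)) = Mul(-535, Pow(Rational(-77391, 16), -1)) = Mul(-535, Rational(-16, 77391)) = Rational(8560, 77391)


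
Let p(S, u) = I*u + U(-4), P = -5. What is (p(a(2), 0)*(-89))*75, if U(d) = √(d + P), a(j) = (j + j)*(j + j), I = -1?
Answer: -20025*I ≈ -20025.0*I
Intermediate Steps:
a(j) = 4*j² (a(j) = (2*j)*(2*j) = 4*j²)
U(d) = √(-5 + d) (U(d) = √(d - 5) = √(-5 + d))
p(S, u) = -u + 3*I (p(S, u) = -u + √(-5 - 4) = -u + √(-9) = -u + 3*I)
(p(a(2), 0)*(-89))*75 = ((-1*0 + 3*I)*(-89))*75 = ((0 + 3*I)*(-89))*75 = ((3*I)*(-89))*75 = -267*I*75 = -20025*I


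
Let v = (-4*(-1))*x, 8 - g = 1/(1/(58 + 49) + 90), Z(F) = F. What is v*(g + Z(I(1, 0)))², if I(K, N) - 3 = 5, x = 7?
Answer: 663953139388/92756161 ≈ 7158.0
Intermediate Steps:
I(K, N) = 8 (I(K, N) = 3 + 5 = 8)
g = 76941/9631 (g = 8 - 1/(1/(58 + 49) + 90) = 8 - 1/(1/107 + 90) = 8 - 1/9631/107 = 8 - 1*107/9631 = 8 - 107/9631 = 76941/9631 ≈ 7.9889)
v = 28 (v = -4*(-1)*7 = 4*7 = 28)
v*(g + Z(I(1, 0)))² = 28*(76941/9631 + 8)² = 28*(153989/9631)² = 28*(23712612121/92756161) = 663953139388/92756161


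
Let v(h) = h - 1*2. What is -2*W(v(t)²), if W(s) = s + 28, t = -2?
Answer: -88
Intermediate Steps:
v(h) = -2 + h (v(h) = h - 2 = -2 + h)
W(s) = 28 + s
-2*W(v(t)²) = -2*(28 + (-2 - 2)²) = -2*(28 + (-4)²) = -2*(28 + 16) = -2*44 = -88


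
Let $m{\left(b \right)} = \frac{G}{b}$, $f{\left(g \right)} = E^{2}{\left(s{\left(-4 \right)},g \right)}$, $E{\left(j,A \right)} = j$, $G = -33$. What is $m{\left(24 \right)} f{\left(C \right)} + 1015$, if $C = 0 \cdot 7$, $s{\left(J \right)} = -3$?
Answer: $\frac{8021}{8} \approx 1002.6$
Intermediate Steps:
$C = 0$
$f{\left(g \right)} = 9$ ($f{\left(g \right)} = \left(-3\right)^{2} = 9$)
$m{\left(b \right)} = - \frac{33}{b}$
$m{\left(24 \right)} f{\left(C \right)} + 1015 = - \frac{33}{24} \cdot 9 + 1015 = \left(-33\right) \frac{1}{24} \cdot 9 + 1015 = \left(- \frac{11}{8}\right) 9 + 1015 = - \frac{99}{8} + 1015 = \frac{8021}{8}$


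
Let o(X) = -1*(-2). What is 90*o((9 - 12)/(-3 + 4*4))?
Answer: 180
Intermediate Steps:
o(X) = 2
90*o((9 - 12)/(-3 + 4*4)) = 90*2 = 180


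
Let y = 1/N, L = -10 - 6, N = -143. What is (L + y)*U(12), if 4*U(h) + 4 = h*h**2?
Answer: -986559/143 ≈ -6899.0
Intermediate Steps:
U(h) = -1 + h**3/4 (U(h) = -1 + (h*h**2)/4 = -1 + h**3/4)
L = -16
y = -1/143 (y = 1/(-143) = -1/143 ≈ -0.0069930)
(L + y)*U(12) = (-16 - 1/143)*(-1 + (1/4)*12**3) = -2289*(-1 + (1/4)*1728)/143 = -2289*(-1 + 432)/143 = -2289/143*431 = -986559/143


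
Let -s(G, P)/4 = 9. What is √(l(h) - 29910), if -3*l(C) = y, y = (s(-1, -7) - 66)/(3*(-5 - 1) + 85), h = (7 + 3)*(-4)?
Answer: 4*I*√8391482/67 ≈ 172.94*I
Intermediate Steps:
s(G, P) = -36 (s(G, P) = -4*9 = -36)
h = -40 (h = 10*(-4) = -40)
y = -102/67 (y = (-36 - 66)/(3*(-5 - 1) + 85) = -102/(3*(-6) + 85) = -102/(-18 + 85) = -102/67 ≈ -1.5224)
l(C) = 34/67 (l(C) = -⅓*(-102/67) = 34/67)
√(l(h) - 29910) = √(34/67 - 29910) = √(-2003936/67) = 4*I*√8391482/67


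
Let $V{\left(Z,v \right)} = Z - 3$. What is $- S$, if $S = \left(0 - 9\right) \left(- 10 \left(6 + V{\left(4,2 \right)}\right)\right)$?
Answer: $-630$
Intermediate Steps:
$V{\left(Z,v \right)} = -3 + Z$
$S = 630$ ($S = \left(0 - 9\right) \left(- 10 \left(6 + \left(-3 + 4\right)\right)\right) = \left(0 - 9\right) \left(- 10 \left(6 + 1\right)\right) = - 9 \left(\left(-10\right) 7\right) = \left(-9\right) \left(-70\right) = 630$)
$- S = \left(-1\right) 630 = -630$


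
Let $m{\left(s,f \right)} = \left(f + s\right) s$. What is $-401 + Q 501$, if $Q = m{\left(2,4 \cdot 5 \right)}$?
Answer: $21643$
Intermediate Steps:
$m{\left(s,f \right)} = s \left(f + s\right)$
$Q = 44$ ($Q = 2 \left(4 \cdot 5 + 2\right) = 2 \left(20 + 2\right) = 2 \cdot 22 = 44$)
$-401 + Q 501 = -401 + 44 \cdot 501 = -401 + 22044 = 21643$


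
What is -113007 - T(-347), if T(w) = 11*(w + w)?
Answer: -105373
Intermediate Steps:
T(w) = 22*w (T(w) = 11*(2*w) = 22*w)
-113007 - T(-347) = -113007 - 22*(-347) = -113007 - 1*(-7634) = -113007 + 7634 = -105373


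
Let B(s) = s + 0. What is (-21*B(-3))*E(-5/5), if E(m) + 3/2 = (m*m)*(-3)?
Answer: -567/2 ≈ -283.50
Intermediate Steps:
E(m) = -3/2 - 3*m² (E(m) = -3/2 + (m*m)*(-3) = -3/2 + m²*(-3) = -3/2 - 3*m²)
B(s) = s
(-21*B(-3))*E(-5/5) = (-21*(-3))*(-3/2 - 3*1²) = 63*(-3/2 - 3*(-5*⅕)²) = 63*(-3/2 - 3*(-1)²) = 63*(-3/2 - 3*1) = 63*(-3/2 - 3) = 63*(-9/2) = -567/2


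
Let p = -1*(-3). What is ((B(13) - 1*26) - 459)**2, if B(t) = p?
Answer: 232324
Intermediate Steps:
p = 3
B(t) = 3
((B(13) - 1*26) - 459)**2 = ((3 - 1*26) - 459)**2 = ((3 - 26) - 459)**2 = (-23 - 459)**2 = (-482)**2 = 232324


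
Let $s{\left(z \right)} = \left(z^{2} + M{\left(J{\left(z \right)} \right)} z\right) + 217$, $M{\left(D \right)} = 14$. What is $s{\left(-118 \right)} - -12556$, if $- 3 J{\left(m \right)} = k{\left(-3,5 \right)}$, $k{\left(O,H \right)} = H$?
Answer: $25045$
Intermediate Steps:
$J{\left(m \right)} = - \frac{5}{3}$ ($J{\left(m \right)} = \left(- \frac{1}{3}\right) 5 = - \frac{5}{3}$)
$s{\left(z \right)} = 217 + z^{2} + 14 z$ ($s{\left(z \right)} = \left(z^{2} + 14 z\right) + 217 = 217 + z^{2} + 14 z$)
$s{\left(-118 \right)} - -12556 = \left(217 + \left(-118\right)^{2} + 14 \left(-118\right)\right) - -12556 = \left(217 + 13924 - 1652\right) + 12556 = 12489 + 12556 = 25045$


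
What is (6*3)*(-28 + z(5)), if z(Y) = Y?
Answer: -414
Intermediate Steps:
(6*3)*(-28 + z(5)) = (6*3)*(-28 + 5) = 18*(-23) = -414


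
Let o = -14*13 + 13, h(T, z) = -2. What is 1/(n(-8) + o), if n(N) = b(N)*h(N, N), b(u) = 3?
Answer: -1/175 ≈ -0.0057143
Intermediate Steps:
n(N) = -6 (n(N) = 3*(-2) = -6)
o = -169 (o = -182 + 13 = -169)
1/(n(-8) + o) = 1/(-6 - 169) = 1/(-175) = -1/175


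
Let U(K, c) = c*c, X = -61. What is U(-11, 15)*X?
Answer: -13725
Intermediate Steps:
U(K, c) = c²
U(-11, 15)*X = 15²*(-61) = 225*(-61) = -13725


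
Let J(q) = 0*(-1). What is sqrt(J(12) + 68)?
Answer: 2*sqrt(17) ≈ 8.2462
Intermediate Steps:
J(q) = 0
sqrt(J(12) + 68) = sqrt(0 + 68) = sqrt(68) = 2*sqrt(17)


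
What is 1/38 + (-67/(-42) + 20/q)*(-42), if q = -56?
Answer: -1975/38 ≈ -51.974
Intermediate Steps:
1/38 + (-67/(-42) + 20/q)*(-42) = 1/38 + (-67/(-42) + 20/(-56))*(-42) = 1/38 + (-67*(-1/42) + 20*(-1/56))*(-42) = 1/38 + (67/42 - 5/14)*(-42) = 1/38 + (26/21)*(-42) = 1/38 - 52 = -1975/38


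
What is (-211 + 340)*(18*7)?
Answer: 16254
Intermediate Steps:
(-211 + 340)*(18*7) = 129*126 = 16254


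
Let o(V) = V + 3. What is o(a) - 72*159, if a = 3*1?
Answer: -11442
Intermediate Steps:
a = 3
o(V) = 3 + V
o(a) - 72*159 = (3 + 3) - 72*159 = 6 - 11448 = -11442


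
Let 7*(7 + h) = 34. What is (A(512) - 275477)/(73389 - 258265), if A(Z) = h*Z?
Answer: 1936019/1294132 ≈ 1.4960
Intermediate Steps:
h = -15/7 (h = -7 + (⅐)*34 = -7 + 34/7 = -15/7 ≈ -2.1429)
A(Z) = -15*Z/7
(A(512) - 275477)/(73389 - 258265) = (-15/7*512 - 275477)/(73389 - 258265) = (-7680/7 - 275477)/(-184876) = -1936019/7*(-1/184876) = 1936019/1294132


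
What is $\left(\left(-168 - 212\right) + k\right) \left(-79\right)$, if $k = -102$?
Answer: $38078$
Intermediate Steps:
$\left(\left(-168 - 212\right) + k\right) \left(-79\right) = \left(\left(-168 - 212\right) - 102\right) \left(-79\right) = \left(-380 - 102\right) \left(-79\right) = \left(-482\right) \left(-79\right) = 38078$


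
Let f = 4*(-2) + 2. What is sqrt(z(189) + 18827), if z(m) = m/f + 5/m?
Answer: sqrt(298397778)/126 ≈ 137.10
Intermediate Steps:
f = -6 (f = -8 + 2 = -6)
z(m) = 5/m - m/6 (z(m) = m/(-6) + 5/m = m*(-1/6) + 5/m = -m/6 + 5/m = 5/m - m/6)
sqrt(z(189) + 18827) = sqrt((5/189 - 1/6*189) + 18827) = sqrt((5*(1/189) - 63/2) + 18827) = sqrt((5/189 - 63/2) + 18827) = sqrt(-11897/378 + 18827) = sqrt(7104709/378) = sqrt(298397778)/126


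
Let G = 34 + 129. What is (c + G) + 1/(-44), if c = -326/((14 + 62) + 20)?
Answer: 84259/528 ≈ 159.58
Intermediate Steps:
G = 163
c = -163/48 (c = -326/(76 + 20) = -326/96 = -326*1/96 = -163/48 ≈ -3.3958)
(c + G) + 1/(-44) = (-163/48 + 163) + 1/(-44) = 7661/48 - 1/44 = 84259/528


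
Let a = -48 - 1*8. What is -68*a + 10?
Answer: 3818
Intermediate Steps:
a = -56 (a = -48 - 8 = -56)
-68*a + 10 = -68*(-56) + 10 = 3808 + 10 = 3818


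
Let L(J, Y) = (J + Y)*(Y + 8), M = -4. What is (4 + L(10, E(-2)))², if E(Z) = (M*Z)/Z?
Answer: 784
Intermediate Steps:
E(Z) = -4 (E(Z) = (-4*Z)/Z = -4)
L(J, Y) = (8 + Y)*(J + Y) (L(J, Y) = (J + Y)*(8 + Y) = (8 + Y)*(J + Y))
(4 + L(10, E(-2)))² = (4 + ((-4)² + 8*10 + 8*(-4) + 10*(-4)))² = (4 + (16 + 80 - 32 - 40))² = (4 + 24)² = 28² = 784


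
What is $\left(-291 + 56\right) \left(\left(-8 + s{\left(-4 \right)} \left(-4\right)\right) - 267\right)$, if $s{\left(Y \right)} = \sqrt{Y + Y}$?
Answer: $64625 + 1880 i \sqrt{2} \approx 64625.0 + 2658.7 i$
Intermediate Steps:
$s{\left(Y \right)} = \sqrt{2} \sqrt{Y}$ ($s{\left(Y \right)} = \sqrt{2 Y} = \sqrt{2} \sqrt{Y}$)
$\left(-291 + 56\right) \left(\left(-8 + s{\left(-4 \right)} \left(-4\right)\right) - 267\right) = \left(-291 + 56\right) \left(\left(-8 + \sqrt{2} \sqrt{-4} \left(-4\right)\right) - 267\right) = - 235 \left(\left(-8 + \sqrt{2} \cdot 2 i \left(-4\right)\right) - 267\right) = - 235 \left(\left(-8 + 2 i \sqrt{2} \left(-4\right)\right) - 267\right) = - 235 \left(\left(-8 - 8 i \sqrt{2}\right) - 267\right) = - 235 \left(-275 - 8 i \sqrt{2}\right) = 64625 + 1880 i \sqrt{2}$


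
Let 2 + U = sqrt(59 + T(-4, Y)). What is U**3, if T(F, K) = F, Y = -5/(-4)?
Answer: -338 + 67*sqrt(55) ≈ 158.89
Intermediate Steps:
Y = 5/4 (Y = -5*(-1/4) = 5/4 ≈ 1.2500)
U = -2 + sqrt(55) (U = -2 + sqrt(59 - 4) = -2 + sqrt(55) ≈ 5.4162)
U**3 = (-2 + sqrt(55))**3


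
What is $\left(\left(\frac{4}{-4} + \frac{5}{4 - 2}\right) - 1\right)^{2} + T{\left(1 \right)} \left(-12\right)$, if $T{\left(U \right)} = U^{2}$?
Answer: $- \frac{47}{4} \approx -11.75$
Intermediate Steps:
$\left(\left(\frac{4}{-4} + \frac{5}{4 - 2}\right) - 1\right)^{2} + T{\left(1 \right)} \left(-12\right) = \left(\left(\frac{4}{-4} + \frac{5}{4 - 2}\right) - 1\right)^{2} + 1^{2} \left(-12\right) = \left(\left(4 \left(- \frac{1}{4}\right) + \frac{5}{4 - 2}\right) - 1\right)^{2} + 1 \left(-12\right) = \left(\left(-1 + \frac{5}{2}\right) - 1\right)^{2} - 12 = \left(\frac{3}{2} - 1\right)^{2} - 12 = \left(\frac{1}{2}\right)^{2} - 12 = \frac{1}{4} - 12 = - \frac{47}{4}$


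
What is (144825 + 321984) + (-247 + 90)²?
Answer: 491458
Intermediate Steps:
(144825 + 321984) + (-247 + 90)² = 466809 + (-157)² = 466809 + 24649 = 491458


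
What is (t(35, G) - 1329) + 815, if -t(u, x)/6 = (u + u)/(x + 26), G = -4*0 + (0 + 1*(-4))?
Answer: -5864/11 ≈ -533.09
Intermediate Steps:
G = -4 (G = 0 + (0 - 4) = 0 - 4 = -4)
t(u, x) = -12*u/(26 + x) (t(u, x) = -6*(u + u)/(x + 26) = -6*2*u/(26 + x) = -12*u/(26 + x))
(t(35, G) - 1329) + 815 = (-12*35/(26 - 4) - 1329) + 815 = (-12*35/22 - 1329) + 815 = (-12*35*1/22 - 1329) + 815 = (-210/11 - 1329) + 815 = -14829/11 + 815 = -5864/11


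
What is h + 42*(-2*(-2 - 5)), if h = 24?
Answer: 612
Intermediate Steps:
h + 42*(-2*(-2 - 5)) = 24 + 42*(-2*(-2 - 5)) = 24 + 42*(-2*(-7)) = 24 + 42*14 = 24 + 588 = 612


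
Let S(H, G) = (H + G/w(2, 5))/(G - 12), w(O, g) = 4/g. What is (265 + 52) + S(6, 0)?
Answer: 633/2 ≈ 316.50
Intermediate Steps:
S(H, G) = (H + 5*G/4)/(-12 + G) (S(H, G) = (H + G/((4/5)))/(G - 12) = (H + G/((4*(1/5))))/(-12 + G) = (H + G/(4/5))/(-12 + G) = (H + G*(5/4))/(-12 + G) = (H + 5*G/4)/(-12 + G))
(265 + 52) + S(6, 0) = (265 + 52) + (6 + (5/4)*0)/(-12 + 0) = 317 + (6 + 0)/(-12) = 317 - 1/12*6 = 317 - 1/2 = 633/2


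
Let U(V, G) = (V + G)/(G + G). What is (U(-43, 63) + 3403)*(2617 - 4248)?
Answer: -49954967/9 ≈ -5.5506e+6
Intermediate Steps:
U(V, G) = (G + V)/(2*G) (U(V, G) = (G + V)/((2*G)) = (G + V)*(1/(2*G)) = (G + V)/(2*G))
(U(-43, 63) + 3403)*(2617 - 4248) = ((½)*(63 - 43)/63 + 3403)*(2617 - 4248) = ((½)*(1/63)*20 + 3403)*(-1631) = (10/63 + 3403)*(-1631) = (214399/63)*(-1631) = -49954967/9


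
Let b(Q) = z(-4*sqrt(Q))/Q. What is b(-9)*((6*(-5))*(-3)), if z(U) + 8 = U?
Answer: 80 + 120*I ≈ 80.0 + 120.0*I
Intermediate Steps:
z(U) = -8 + U
b(Q) = (-8 - 4*sqrt(Q))/Q
b(-9)*((6*(-5))*(-3)) = (4*(-2 - sqrt(-9))/(-9))*((6*(-5))*(-3)) = (4*(-1/9)*(-2 - 3*I))*(-30*(-3)) = (4*(-1/9)*(-2 - 3*I))*90 = (8/9 + 4*I/3)*90 = 80 + 120*I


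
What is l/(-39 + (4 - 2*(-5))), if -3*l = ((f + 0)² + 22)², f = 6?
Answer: 3364/75 ≈ 44.853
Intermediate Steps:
l = -3364/3 (l = -((6 + 0)² + 22)²/3 = -(6² + 22)²/3 = -(36 + 22)²/3 = -⅓*58² = -⅓*3364 = -3364/3 ≈ -1121.3)
l/(-39 + (4 - 2*(-5))) = -3364/3/(-39 + (4 - 2*(-5))) = -3364/3/(-39 + (4 + 10)) = -3364/3/(-39 + 14) = -3364/3/(-25) = -1/25*(-3364/3) = 3364/75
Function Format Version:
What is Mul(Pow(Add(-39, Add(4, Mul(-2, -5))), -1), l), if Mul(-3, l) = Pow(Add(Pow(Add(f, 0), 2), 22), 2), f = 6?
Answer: Rational(3364, 75) ≈ 44.853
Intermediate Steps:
l = Rational(-3364, 3) (l = Mul(Rational(-1, 3), Pow(Add(Pow(Add(6, 0), 2), 22), 2)) = Mul(Rational(-1, 3), Pow(Add(Pow(6, 2), 22), 2)) = Mul(Rational(-1, 3), Pow(Add(36, 22), 2)) = Mul(Rational(-1, 3), Pow(58, 2)) = Mul(Rational(-1, 3), 3364) = Rational(-3364, 3) ≈ -1121.3)
Mul(Pow(Add(-39, Add(4, Mul(-2, -5))), -1), l) = Mul(Pow(Add(-39, Add(4, Mul(-2, -5))), -1), Rational(-3364, 3)) = Mul(Pow(Add(-39, Add(4, 10)), -1), Rational(-3364, 3)) = Mul(Pow(Add(-39, 14), -1), Rational(-3364, 3)) = Mul(Pow(-25, -1), Rational(-3364, 3)) = Mul(Rational(-1, 25), Rational(-3364, 3)) = Rational(3364, 75)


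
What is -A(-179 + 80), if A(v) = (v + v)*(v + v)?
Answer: -39204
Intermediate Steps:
A(v) = 4*v**2 (A(v) = (2*v)*(2*v) = 4*v**2)
-A(-179 + 80) = -4*(-179 + 80)**2 = -4*(-99)**2 = -4*9801 = -1*39204 = -39204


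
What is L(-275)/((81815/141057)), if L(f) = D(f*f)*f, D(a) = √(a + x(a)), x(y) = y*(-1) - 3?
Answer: -7758135*I*√3/16363 ≈ -821.21*I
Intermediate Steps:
x(y) = -3 - y (x(y) = -y - 3 = -3 - y)
D(a) = I*√3 (D(a) = √(a + (-3 - a)) = √(-3) = I*√3)
L(f) = I*f*√3 (L(f) = (I*√3)*f = I*f*√3)
L(-275)/((81815/141057)) = (I*(-275)*√3)/((81815/141057)) = (-275*I*√3)/((81815*(1/141057))) = (-275*I*√3)/(81815/141057) = -275*I*√3*(141057/81815) = -7758135*I*√3/16363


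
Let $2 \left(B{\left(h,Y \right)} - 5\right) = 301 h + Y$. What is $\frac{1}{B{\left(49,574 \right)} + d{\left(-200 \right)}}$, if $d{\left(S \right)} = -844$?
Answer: $\frac{2}{13645} \approx 0.00014657$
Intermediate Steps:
$B{\left(h,Y \right)} = 5 + \frac{Y}{2} + \frac{301 h}{2}$ ($B{\left(h,Y \right)} = 5 + \frac{301 h + Y}{2} = 5 + \frac{Y + 301 h}{2} = 5 + \left(\frac{Y}{2} + \frac{301 h}{2}\right) = 5 + \frac{Y}{2} + \frac{301 h}{2}$)
$\frac{1}{B{\left(49,574 \right)} + d{\left(-200 \right)}} = \frac{1}{\left(5 + \frac{1}{2} \cdot 574 + \frac{301}{2} \cdot 49\right) - 844} = \frac{1}{\left(5 + 287 + \frac{14749}{2}\right) - 844} = \frac{1}{\frac{15333}{2} - 844} = \frac{1}{\frac{13645}{2}} = \frac{2}{13645}$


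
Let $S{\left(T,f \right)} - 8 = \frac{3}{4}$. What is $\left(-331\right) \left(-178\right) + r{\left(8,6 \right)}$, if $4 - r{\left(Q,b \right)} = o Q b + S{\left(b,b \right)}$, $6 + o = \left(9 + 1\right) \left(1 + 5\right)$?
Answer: $\frac{225285}{4} \approx 56321.0$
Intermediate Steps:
$S{\left(T,f \right)} = \frac{35}{4}$ ($S{\left(T,f \right)} = 8 + \frac{3}{4} = \frac{35}{4}$)
$o = 54$ ($o = -6 + \left(9 + 1\right) \left(1 + 5\right) = -6 + 10 \cdot 6 = -6 + 60 = 54$)
$r{\left(Q,b \right)} = - \frac{19}{4} - 54 Q b$ ($r{\left(Q,b \right)} = 4 - \left(54 Q b + \frac{35}{4}\right) = 4 - \left(\frac{35}{4} + 54 Q b\right) = - \frac{19}{4} - 54 Q b$)
$\left(-331\right) \left(-178\right) + r{\left(8,6 \right)} = \left(-331\right) \left(-178\right) - \left(\frac{19}{4} + 432 \cdot 6\right) = 58918 - \frac{10387}{4} = \frac{225285}{4}$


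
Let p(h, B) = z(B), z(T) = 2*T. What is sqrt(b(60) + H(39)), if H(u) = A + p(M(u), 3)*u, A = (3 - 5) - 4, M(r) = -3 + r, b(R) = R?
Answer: 12*sqrt(2) ≈ 16.971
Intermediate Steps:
p(h, B) = 2*B
A = -6 (A = -2 - 4 = -6)
H(u) = -6 + 6*u (H(u) = -6 + (2*3)*u = -6 + 6*u)
sqrt(b(60) + H(39)) = sqrt(60 + (-6 + 6*39)) = sqrt(60 + (-6 + 234)) = sqrt(60 + 228) = sqrt(288) = 12*sqrt(2)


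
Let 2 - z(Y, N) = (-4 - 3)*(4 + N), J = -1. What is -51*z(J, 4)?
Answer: -2958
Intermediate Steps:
z(Y, N) = 30 + 7*N (z(Y, N) = 2 - (-4 - 3)*(4 + N) = 2 - (-7)*(4 + N) = 2 - (-28 - 7*N) = 2 + (28 + 7*N) = 30 + 7*N)
-51*z(J, 4) = -51*(30 + 7*4) = -51*(30 + 28) = -51*58 = -2958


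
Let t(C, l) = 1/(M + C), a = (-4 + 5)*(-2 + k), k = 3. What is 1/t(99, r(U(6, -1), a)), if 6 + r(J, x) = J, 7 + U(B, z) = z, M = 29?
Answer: 128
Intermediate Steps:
U(B, z) = -7 + z
a = 1 (a = (-4 + 5)*(-2 + 3) = 1*1 = 1)
r(J, x) = -6 + J
t(C, l) = 1/(29 + C)
1/t(99, r(U(6, -1), a)) = 1/(1/(29 + 99)) = 1/(1/128) = 128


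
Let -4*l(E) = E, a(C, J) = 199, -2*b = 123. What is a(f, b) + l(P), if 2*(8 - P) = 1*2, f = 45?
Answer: 789/4 ≈ 197.25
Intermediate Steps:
b = -123/2 (b = -½*123 = -123/2 ≈ -61.500)
P = 7 (P = 8 - 2/2 = 8 - ½*2 = 8 - 1 = 7)
l(E) = -E/4
a(f, b) + l(P) = 199 - ¼*7 = 199 - 7/4 = 789/4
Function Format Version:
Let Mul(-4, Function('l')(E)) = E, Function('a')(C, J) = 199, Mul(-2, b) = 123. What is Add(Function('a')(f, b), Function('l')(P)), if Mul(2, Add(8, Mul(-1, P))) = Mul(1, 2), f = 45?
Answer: Rational(789, 4) ≈ 197.25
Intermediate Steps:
b = Rational(-123, 2) (b = Mul(Rational(-1, 2), 123) = Rational(-123, 2) ≈ -61.500)
P = 7 (P = Add(8, Mul(Rational(-1, 2), Mul(1, 2))) = Add(8, Mul(Rational(-1, 2), 2)) = Add(8, -1) = 7)
Function('l')(E) = Mul(Rational(-1, 4), E)
Add(Function('a')(f, b), Function('l')(P)) = Add(199, Mul(Rational(-1, 4), 7)) = Add(199, Rational(-7, 4)) = Rational(789, 4)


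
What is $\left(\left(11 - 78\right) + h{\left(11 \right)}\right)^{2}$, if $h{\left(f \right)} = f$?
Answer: $3136$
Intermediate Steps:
$\left(\left(11 - 78\right) + h{\left(11 \right)}\right)^{2} = \left(\left(11 - 78\right) + 11\right)^{2} = \left(-67 + 11\right)^{2} = \left(-56\right)^{2} = 3136$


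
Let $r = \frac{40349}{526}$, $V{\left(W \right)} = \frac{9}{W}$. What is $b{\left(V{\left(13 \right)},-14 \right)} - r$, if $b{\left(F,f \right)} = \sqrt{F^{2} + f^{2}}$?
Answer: $- \frac{40349}{526} + \frac{\sqrt{33205}}{13} \approx -62.692$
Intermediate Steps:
$r = \frac{40349}{526}$ ($r = 40349 \cdot \frac{1}{526} = \frac{40349}{526} \approx 76.709$)
$b{\left(V{\left(13 \right)},-14 \right)} - r = \sqrt{\left(\frac{9}{13}\right)^{2} + \left(-14\right)^{2}} - \frac{40349}{526} = \sqrt{\left(9 \cdot \frac{1}{13}\right)^{2} + 196} - \frac{40349}{526} = \sqrt{\left(\frac{9}{13}\right)^{2} + 196} - \frac{40349}{526} = \sqrt{\frac{81}{169} + 196} - \frac{40349}{526} = \sqrt{\frac{33205}{169}} - \frac{40349}{526} = \frac{\sqrt{33205}}{13} - \frac{40349}{526} = - \frac{40349}{526} + \frac{\sqrt{33205}}{13}$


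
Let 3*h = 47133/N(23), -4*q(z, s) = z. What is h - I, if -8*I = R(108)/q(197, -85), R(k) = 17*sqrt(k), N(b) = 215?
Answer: 15711/215 - 51*sqrt(3)/197 ≈ 72.626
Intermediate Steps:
q(z, s) = -z/4
I = 51*sqrt(3)/197 (I = -17*sqrt(108)/(8*((-1/4*197))) = -17*(6*sqrt(3))/(8*(-197/4)) = -102*sqrt(3)*(-4)/(8*197) = -(-51)*sqrt(3)/197 = 51*sqrt(3)/197 ≈ 0.44840)
h = 15711/215 (h = (47133/215)/3 = (47133*(1/215))/3 = (1/3)*(47133/215) = 15711/215 ≈ 73.074)
h - I = 15711/215 - 51*sqrt(3)/197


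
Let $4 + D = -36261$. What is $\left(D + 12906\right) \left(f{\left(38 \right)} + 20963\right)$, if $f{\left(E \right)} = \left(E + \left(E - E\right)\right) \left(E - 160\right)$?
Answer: $-381382393$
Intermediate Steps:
$f{\left(E \right)} = E \left(-160 + E\right)$ ($f{\left(E \right)} = \left(E + 0\right) \left(-160 + E\right) = E \left(-160 + E\right)$)
$D = -36265$ ($D = -4 - 36261 = -36265$)
$\left(D + 12906\right) \left(f{\left(38 \right)} + 20963\right) = \left(-36265 + 12906\right) \left(38 \left(-160 + 38\right) + 20963\right) = - 23359 \left(38 \left(-122\right) + 20963\right) = - 23359 \left(-4636 + 20963\right) = \left(-23359\right) 16327 = -381382393$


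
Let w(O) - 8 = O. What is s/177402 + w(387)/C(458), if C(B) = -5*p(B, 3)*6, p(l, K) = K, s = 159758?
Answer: -1856519/532206 ≈ -3.4883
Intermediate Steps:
w(O) = 8 + O
C(B) = -90 (C(B) = -5*3*6 = -15*6 = -90)
s/177402 + w(387)/C(458) = 159758/177402 + (8 + 387)/(-90) = 159758*(1/177402) + 395*(-1/90) = 79879/88701 - 79/18 = -1856519/532206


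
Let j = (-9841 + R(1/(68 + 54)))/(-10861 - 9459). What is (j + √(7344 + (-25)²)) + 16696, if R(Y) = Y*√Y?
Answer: 339272561/20320 + √7969 - √122/302442880 ≈ 16786.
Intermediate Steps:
R(Y) = Y^(3/2)
j = 9841/20320 - √122/302442880 (j = (-9841 + (1/(68 + 54))^(3/2))/(-10861 - 9459) = (-9841 + (1/122)^(3/2))/(-20320) = (-9841 + (1/122)^(3/2))*(-1/20320) = (-9841 + √122/14884)*(-1/20320) = 9841/20320 - √122/302442880 ≈ 0.48430)
(j + √(7344 + (-25)²)) + 16696 = ((9841/20320 - √122/302442880) + √(7344 + (-25)²)) + 16696 = ((9841/20320 - √122/302442880) + √(7344 + 625)) + 16696 = ((9841/20320 - √122/302442880) + √7969) + 16696 = (9841/20320 + √7969 - √122/302442880) + 16696 = 339272561/20320 + √7969 - √122/302442880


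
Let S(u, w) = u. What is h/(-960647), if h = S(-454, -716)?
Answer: 454/960647 ≈ 0.00047260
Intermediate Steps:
h = -454
h/(-960647) = -454/(-960647) = -454*(-1/960647) = 454/960647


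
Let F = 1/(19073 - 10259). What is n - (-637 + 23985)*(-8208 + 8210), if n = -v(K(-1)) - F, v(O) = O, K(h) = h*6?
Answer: -411525661/8814 ≈ -46690.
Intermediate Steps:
K(h) = 6*h
F = 1/8814 ≈ 0.00011346
n = 52883/8814 (n = -6*(-1) - 1*1/8814 = -1*(-6) - 1/8814 = 6 - 1/8814 = 52883/8814 ≈ 5.9999)
n - (-637 + 23985)*(-8208 + 8210) = 52883/8814 - (-637 + 23985)*(-8208 + 8210) = 52883/8814 - 23348*2 = 52883/8814 - 1*46696 = 52883/8814 - 46696 = -411525661/8814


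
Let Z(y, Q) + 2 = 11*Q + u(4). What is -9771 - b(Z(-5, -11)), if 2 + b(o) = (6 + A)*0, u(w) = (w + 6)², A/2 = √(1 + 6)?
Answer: -9769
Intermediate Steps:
A = 2*√7 (A = 2*√(1 + 6) = 2*√7 ≈ 5.2915)
u(w) = (6 + w)²
Z(y, Q) = 98 + 11*Q (Z(y, Q) = -2 + (11*Q + (6 + 4)²) = -2 + (11*Q + 10²) = -2 + (11*Q + 100) = -2 + (100 + 11*Q) = 98 + 11*Q)
b(o) = -2 (b(o) = -2 + (6 + 2*√7)*0 = -2 + 0 = -2)
-9771 - b(Z(-5, -11)) = -9771 - 1*(-2) = -9771 + 2 = -9769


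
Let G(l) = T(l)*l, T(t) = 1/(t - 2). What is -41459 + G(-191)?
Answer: -8001396/193 ≈ -41458.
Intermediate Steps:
T(t) = 1/(-2 + t)
G(l) = l/(-2 + l)
-41459 + G(-191) = -41459 - 191/(-2 - 191) = -41459 - 191/(-193) = -41459 - 191*(-1/193) = -41459 + 191/193 = -8001396/193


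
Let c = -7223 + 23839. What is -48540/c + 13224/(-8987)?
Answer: -8631039/1964842 ≈ -4.3927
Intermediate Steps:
c = 16616
-48540/c + 13224/(-8987) = -48540/16616 + 13224/(-8987) = -48540*1/16616 + 13224*(-1/8987) = -12135/4154 - 696/473 = -8631039/1964842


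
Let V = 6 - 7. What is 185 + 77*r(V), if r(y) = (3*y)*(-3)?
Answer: 878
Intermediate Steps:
V = -1
r(y) = -9*y
185 + 77*r(V) = 185 + 77*(-9*(-1)) = 185 + 77*9 = 185 + 693 = 878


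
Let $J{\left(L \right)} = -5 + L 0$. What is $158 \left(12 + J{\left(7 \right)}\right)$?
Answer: $1106$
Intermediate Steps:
$J{\left(L \right)} = -5$ ($J{\left(L \right)} = -5 + 0 = -5$)
$158 \left(12 + J{\left(7 \right)}\right) = 158 \left(12 - 5\right) = 158 \cdot 7 = 1106$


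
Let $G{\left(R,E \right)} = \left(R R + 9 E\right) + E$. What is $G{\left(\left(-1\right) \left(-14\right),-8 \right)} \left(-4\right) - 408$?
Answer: $-872$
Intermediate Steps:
$G{\left(R,E \right)} = R^{2} + 10 E$ ($G{\left(R,E \right)} = \left(R^{2} + 9 E\right) + E = R^{2} + 10 E$)
$G{\left(\left(-1\right) \left(-14\right),-8 \right)} \left(-4\right) - 408 = \left(\left(\left(-1\right) \left(-14\right)\right)^{2} + 10 \left(-8\right)\right) \left(-4\right) - 408 = \left(14^{2} - 80\right) \left(-4\right) - 408 = \left(196 - 80\right) \left(-4\right) - 408 = 116 \left(-4\right) - 408 = -464 - 408 = -872$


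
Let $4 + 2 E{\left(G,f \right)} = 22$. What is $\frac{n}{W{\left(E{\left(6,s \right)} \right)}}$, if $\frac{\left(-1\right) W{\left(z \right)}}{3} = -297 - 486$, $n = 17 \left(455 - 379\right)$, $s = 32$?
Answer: $\frac{1292}{2349} \approx 0.55002$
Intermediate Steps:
$E{\left(G,f \right)} = 9$ ($E{\left(G,f \right)} = -2 + \frac{1}{2} \cdot 22 = -2 + 11 = 9$)
$n = 1292$ ($n = 17 \cdot 76 = 1292$)
$W{\left(z \right)} = 2349$ ($W{\left(z \right)} = - 3 \left(-297 - 486\right) = \left(-3\right) \left(-783\right) = 2349$)
$\frac{n}{W{\left(E{\left(6,s \right)} \right)}} = \frac{1292}{2349}$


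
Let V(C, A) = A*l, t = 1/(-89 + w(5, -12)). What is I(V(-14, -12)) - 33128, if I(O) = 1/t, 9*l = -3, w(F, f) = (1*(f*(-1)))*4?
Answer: -33169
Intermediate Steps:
w(F, f) = -4*f (w(F, f) = (1*(-f))*4 = -f*4 = -4*f)
l = -⅓ (l = (⅑)*(-3) = -⅓ ≈ -0.33333)
t = -1/41 (t = 1/(-89 - 4*(-12)) = 1/(-89 + 48) = 1/(-41) = -1/41 ≈ -0.024390)
V(C, A) = -A/3 (V(C, A) = A*(-⅓) = -A/3)
I(O) = -41 (I(O) = 1/(-1/41) = -41)
I(V(-14, -12)) - 33128 = -41 - 33128 = -33169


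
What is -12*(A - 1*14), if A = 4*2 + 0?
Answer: 72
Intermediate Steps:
A = 8 (A = 8 + 0 = 8)
-12*(A - 1*14) = -12*(8 - 1*14) = -12*(8 - 14) = -12*(-6) = 72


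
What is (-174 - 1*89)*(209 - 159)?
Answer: -13150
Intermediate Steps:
(-174 - 1*89)*(209 - 159) = (-174 - 89)*50 = -263*50 = -13150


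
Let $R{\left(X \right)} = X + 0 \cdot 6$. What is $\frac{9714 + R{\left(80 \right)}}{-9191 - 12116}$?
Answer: $- \frac{9794}{21307} \approx -0.45966$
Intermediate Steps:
$R{\left(X \right)} = X$ ($R{\left(X \right)} = X + 0 = X$)
$\frac{9714 + R{\left(80 \right)}}{-9191 - 12116} = \frac{9714 + 80}{-9191 - 12116} = \frac{9794}{-9191 - 12116} = \frac{9794}{-21307} = 9794 \left(- \frac{1}{21307}\right) = - \frac{9794}{21307}$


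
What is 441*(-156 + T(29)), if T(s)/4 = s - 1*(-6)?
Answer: -7056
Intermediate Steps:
T(s) = 24 + 4*s (T(s) = 4*(s - 1*(-6)) = 4*(s + 6) = 4*(6 + s) = 24 + 4*s)
441*(-156 + T(29)) = 441*(-156 + (24 + 4*29)) = 441*(-156 + (24 + 116)) = 441*(-156 + 140) = 441*(-16) = -7056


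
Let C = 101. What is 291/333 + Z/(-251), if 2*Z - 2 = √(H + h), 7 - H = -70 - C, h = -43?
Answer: 24236/27861 - 3*√15/502 ≈ 0.84674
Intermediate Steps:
H = 178 (H = 7 - (-70 - 1*101) = 7 - (-70 - 101) = 7 - 1*(-171) = 7 + 171 = 178)
Z = 1 + 3*√15/2 (Z = 1 + √(178 - 43)/2 = 1 + √135/2 = 1 + (3*√15)/2 = 1 + 3*√15/2 ≈ 6.8095)
291/333 + Z/(-251) = 291/333 + (1 + 3*√15/2)/(-251) = 291*(1/333) + (1 + 3*√15/2)*(-1/251) = 97/111 + (-1/251 - 3*√15/502) = 24236/27861 - 3*√15/502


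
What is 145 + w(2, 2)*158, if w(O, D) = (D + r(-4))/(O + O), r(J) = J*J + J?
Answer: 698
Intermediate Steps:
r(J) = J + J**2 (r(J) = J**2 + J = J + J**2)
w(O, D) = (12 + D)/(2*O) (w(O, D) = (D - 4*(1 - 4))/(O + O) = (D - 4*(-3))/((2*O)) = (D + 12)*(1/(2*O)) = (12 + D)*(1/(2*O)) = (12 + D)/(2*O))
145 + w(2, 2)*158 = 145 + ((1/2)*(12 + 2)/2)*158 = 145 + ((1/2)*(1/2)*14)*158 = 145 + (7/2)*158 = 145 + 553 = 698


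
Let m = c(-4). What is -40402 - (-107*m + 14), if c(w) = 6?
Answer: -39774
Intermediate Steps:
m = 6
-40402 - (-107*m + 14) = -40402 - (-107*6 + 14) = -40402 - (-642 + 14) = -40402 - 1*(-628) = -40402 + 628 = -39774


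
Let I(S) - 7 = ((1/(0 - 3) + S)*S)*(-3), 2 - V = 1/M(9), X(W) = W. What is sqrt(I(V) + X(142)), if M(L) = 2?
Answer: 5*sqrt(23)/2 ≈ 11.990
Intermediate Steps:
V = 3/2 (V = 2 - 1/2 = 3/2 ≈ 1.5000)
I(S) = 7 - 3*S*(-1/3 + S) (I(S) = 7 + ((1/(0 - 3) + S)*S)*(-3) = 7 + ((1/(-3) + S)*S)*(-3) = 7 + ((-1/3 + S)*S)*(-3) = 7 + (S*(-1/3 + S))*(-3) = 7 - 3*S*(-1/3 + S))
sqrt(I(V) + X(142)) = sqrt((7 + 3/2 - 3*(3/2)**2) + 142) = sqrt((7 + 3/2 - 3*9/4) + 142) = sqrt((7 + 3/2 - 27/4) + 142) = sqrt(7/4 + 142) = sqrt(575/4) = 5*sqrt(23)/2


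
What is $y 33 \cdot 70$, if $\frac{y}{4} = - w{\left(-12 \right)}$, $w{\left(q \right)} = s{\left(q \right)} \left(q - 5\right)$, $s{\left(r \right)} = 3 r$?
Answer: $-5654880$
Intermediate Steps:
$w{\left(q \right)} = 3 q \left(-5 + q\right)$ ($w{\left(q \right)} = 3 q \left(q - 5\right) = 3 q \left(-5 + q\right)$)
$y = -2448$ ($y = 4 \left(- 3 \left(-12\right) \left(-5 - 12\right)\right) = 4 \left(- 3 \left(-12\right) \left(-17\right)\right) = 4 \left(\left(-1\right) 612\right) = 4 \left(-612\right) = -2448$)
$y 33 \cdot 70 = \left(-2448\right) 33 \cdot 70 = \left(-80784\right) 70 = -5654880$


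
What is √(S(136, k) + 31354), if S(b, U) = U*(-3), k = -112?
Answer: √31690 ≈ 178.02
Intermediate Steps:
S(b, U) = -3*U
√(S(136, k) + 31354) = √(-3*(-112) + 31354) = √(336 + 31354) = √31690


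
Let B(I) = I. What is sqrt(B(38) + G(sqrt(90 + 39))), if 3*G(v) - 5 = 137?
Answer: 16*sqrt(3)/3 ≈ 9.2376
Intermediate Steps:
G(v) = 142/3 (G(v) = 5/3 + (1/3)*137 = 5/3 + 137/3 = 142/3)
sqrt(B(38) + G(sqrt(90 + 39))) = sqrt(38 + 142/3) = sqrt(256/3) = 16*sqrt(3)/3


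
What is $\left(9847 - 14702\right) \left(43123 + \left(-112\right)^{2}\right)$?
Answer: $-270263285$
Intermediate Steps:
$\left(9847 - 14702\right) \left(43123 + \left(-112\right)^{2}\right) = - 4855 \left(43123 + 12544\right) = \left(-4855\right) 55667 = -270263285$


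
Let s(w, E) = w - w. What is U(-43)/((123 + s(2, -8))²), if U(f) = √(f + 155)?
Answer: 4*√7/15129 ≈ 0.00069952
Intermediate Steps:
s(w, E) = 0
U(f) = √(155 + f)
U(-43)/((123 + s(2, -8))²) = √(155 - 43)/((123 + 0)²) = √112/(123²) = (4*√7)/15129 = (4*√7)*(1/15129) = 4*√7/15129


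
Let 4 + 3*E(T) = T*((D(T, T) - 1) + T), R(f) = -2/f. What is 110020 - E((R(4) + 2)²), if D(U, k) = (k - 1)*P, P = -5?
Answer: 1320301/12 ≈ 1.1003e+5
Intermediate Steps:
D(U, k) = 5 - 5*k (D(U, k) = (k - 1)*(-5) = (-1 + k)*(-5) = 5 - 5*k)
E(T) = -4/3 + T*(4 - 4*T)/3 (E(T) = -4/3 + (T*(((5 - 5*T) - 1) + T))/3 = -4/3 + (T*((4 - 5*T) + T))/3 = -4/3 + (T*(4 - 4*T))/3 = -4/3 + T*(4 - 4*T)/3)
110020 - E((R(4) + 2)²) = 110020 - (-4/3 - 4*(-2/4 + 2)⁴/3 + 4*(-2/4 + 2)²/3) = 110020 - (-4/3 - 4*(-2*¼ + 2)⁴/3 + 4*(-2*¼ + 2)²/3) = 110020 - (-4/3 - 4*(-½ + 2)⁴/3 + 4*(-½ + 2)²/3) = 110020 - (-4/3 - 4*((3/2)²)²/3 + 4*(3/2)²/3) = 110020 - (-4/3 - 4*(9/4)²/3 + (4/3)*(9/4)) = 110020 - (-4/3 - 4/3*81/16 + 3) = 110020 - (-4/3 - 27/4 + 3) = 110020 - 1*(-61/12) = 110020 + 61/12 = 1320301/12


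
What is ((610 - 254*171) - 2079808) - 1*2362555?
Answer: -4485187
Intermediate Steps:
((610 - 254*171) - 2079808) - 1*2362555 = ((610 - 43434) - 2079808) - 2362555 = (-42824 - 2079808) - 2362555 = -2122632 - 2362555 = -4485187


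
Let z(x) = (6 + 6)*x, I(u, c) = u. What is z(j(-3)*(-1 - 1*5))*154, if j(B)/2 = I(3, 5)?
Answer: -66528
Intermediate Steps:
j(B) = 6 (j(B) = 2*3 = 6)
z(x) = 12*x
z(j(-3)*(-1 - 1*5))*154 = (12*(6*(-1 - 1*5)))*154 = (12*(6*(-1 - 5)))*154 = (12*(6*(-6)))*154 = (12*(-36))*154 = -432*154 = -66528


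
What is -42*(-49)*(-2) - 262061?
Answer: -266177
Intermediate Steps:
-42*(-49)*(-2) - 262061 = 2058*(-2) - 262061 = -4116 - 262061 = -266177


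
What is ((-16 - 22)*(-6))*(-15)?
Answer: -3420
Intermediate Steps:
((-16 - 22)*(-6))*(-15) = -38*(-6)*(-15) = 228*(-15) = -3420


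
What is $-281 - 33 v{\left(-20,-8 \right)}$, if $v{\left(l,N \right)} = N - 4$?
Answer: $115$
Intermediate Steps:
$v{\left(l,N \right)} = -4 + N$ ($v{\left(l,N \right)} = N - 4 = -4 + N$)
$-281 - 33 v{\left(-20,-8 \right)} = -281 - 33 \left(-4 - 8\right) = -281 - -396 = -281 + 396 = 115$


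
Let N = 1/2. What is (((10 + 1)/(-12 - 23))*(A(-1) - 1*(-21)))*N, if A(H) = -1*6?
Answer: -33/14 ≈ -2.3571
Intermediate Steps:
A(H) = -6
N = 1/2 ≈ 0.50000
(((10 + 1)/(-12 - 23))*(A(-1) - 1*(-21)))*N = (((10 + 1)/(-12 - 23))*(-6 - 1*(-21)))*(1/2) = ((11/(-35))*(-6 + 21))*(1/2) = ((11*(-1/35))*15)*(1/2) = -11/35*15*(1/2) = -33/7*1/2 = -33/14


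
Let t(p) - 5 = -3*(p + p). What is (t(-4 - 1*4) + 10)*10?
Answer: 630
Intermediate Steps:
t(p) = 5 - 6*p (t(p) = 5 - 3*(p + p) = 5 - 6*p)
(t(-4 - 1*4) + 10)*10 = ((5 - 6*(-4 - 1*4)) + 10)*10 = ((5 - 6*(-4 - 4)) + 10)*10 = ((5 - 6*(-8)) + 10)*10 = ((5 + 48) + 10)*10 = (53 + 10)*10 = 63*10 = 630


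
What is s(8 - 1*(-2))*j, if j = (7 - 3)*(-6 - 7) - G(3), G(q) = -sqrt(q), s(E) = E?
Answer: -520 + 10*sqrt(3) ≈ -502.68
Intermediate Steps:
j = -52 + sqrt(3) (j = (7 - 3)*(-6 - 7) - (-1)*sqrt(3) = 4*(-13) + sqrt(3) = -52 + sqrt(3) ≈ -50.268)
s(8 - 1*(-2))*j = (8 - 1*(-2))*(-52 + sqrt(3)) = (8 + 2)*(-52 + sqrt(3)) = 10*(-52 + sqrt(3)) = -520 + 10*sqrt(3)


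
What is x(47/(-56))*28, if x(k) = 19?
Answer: 532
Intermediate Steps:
x(47/(-56))*28 = 19*28 = 532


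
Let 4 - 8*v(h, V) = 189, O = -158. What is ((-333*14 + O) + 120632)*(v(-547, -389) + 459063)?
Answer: 106324652007/2 ≈ 5.3162e+10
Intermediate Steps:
v(h, V) = -185/8 (v(h, V) = ½ - ⅛*189 = ½ - 189/8 = -185/8)
((-333*14 + O) + 120632)*(v(-547, -389) + 459063) = ((-333*14 - 158) + 120632)*(-185/8 + 459063) = ((-4662 - 158) + 120632)*(3672319/8) = (-4820 + 120632)*(3672319/8) = 115812*(3672319/8) = 106324652007/2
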